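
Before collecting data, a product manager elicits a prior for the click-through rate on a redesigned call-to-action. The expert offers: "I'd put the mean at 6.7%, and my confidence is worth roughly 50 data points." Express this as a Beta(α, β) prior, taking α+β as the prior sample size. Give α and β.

α = 3.35, β = 46.65

Under the effective-sample-size interpretation, Beta(α, β) has prior mean α/(α+β) and prior sample size α+β.
So α+β = 50 and α/(α+β) = 0.067, giving α = 0.067·50 = 3.35 and β = 50 − 3.35 = 46.65.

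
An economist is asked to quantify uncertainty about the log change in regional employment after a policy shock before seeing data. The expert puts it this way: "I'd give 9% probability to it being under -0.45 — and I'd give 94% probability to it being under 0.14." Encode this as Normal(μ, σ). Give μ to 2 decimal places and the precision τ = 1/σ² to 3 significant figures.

The p-quantile of Normal(μ,σ) is μ + z_p·σ, with z_{0.09} = -1.341 and z_{0.94} = 1.555.
Eliminate σ: μ = (z₂·x₁ − z₁·x₂)/(z₂ − z₁) = (1.555·-0.45 − (-1.341)·0.14)/2.896 = -0.18.
Then σ = (x₂ − x₁)/(z₂ − z₁) = (0.14 − -0.45)/2.896 = 0.20.
Precision τ = 1/σ² = 1/0.2038² = 24.1.

μ = -0.18, τ = 24.1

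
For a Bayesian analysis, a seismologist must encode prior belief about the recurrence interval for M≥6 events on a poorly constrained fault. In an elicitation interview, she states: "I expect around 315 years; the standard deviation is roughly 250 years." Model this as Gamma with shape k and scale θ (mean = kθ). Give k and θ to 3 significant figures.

k ≈ 1.59, θ ≈ 198

For Gamma(k, scale θ): mean = kθ, variance = kθ², so CV = 1/√k.
CV = SD/mean = 250/315 = 0.7937, hence k = 1/CV² = 1.59.
Then θ = mean/k = 315/1.59 = 198.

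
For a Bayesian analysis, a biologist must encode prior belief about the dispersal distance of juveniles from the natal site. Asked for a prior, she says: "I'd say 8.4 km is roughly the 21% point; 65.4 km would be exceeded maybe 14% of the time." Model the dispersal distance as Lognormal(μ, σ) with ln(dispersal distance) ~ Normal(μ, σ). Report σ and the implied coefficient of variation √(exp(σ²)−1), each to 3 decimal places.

σ ≈ 1.088, CV ≈ 1.505

If T ~ Lognormal(μ,σ) then ln T ~ Normal(μ,σ), so the p-quantile of ln T is μ + z_p·σ.
ln(8.4) = 2.128 and ln(65.4) = 4.181; z_{0.21} = -0.8064, z_{0.86} = 1.08.
σ = (4.181 − 2.128)/(1.08 − (-0.8064)) = 1.088.
μ = 2.128 − (-0.8064)·1.088 = 3.005.
CV = √(exp(σ²)−1) = √(exp(1.1832)−1) = 1.505.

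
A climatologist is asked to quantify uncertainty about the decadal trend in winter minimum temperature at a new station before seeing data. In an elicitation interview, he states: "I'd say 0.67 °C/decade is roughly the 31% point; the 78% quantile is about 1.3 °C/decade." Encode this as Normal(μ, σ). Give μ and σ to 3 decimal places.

The p-quantile of Normal(μ,σ) is μ + z_p·σ, with z_{0.31} = -0.4959 and z_{0.78} = 0.7722.
Eliminate σ: μ = (z₂·x₁ − z₁·x₂)/(z₂ − z₁) = (0.7722·0.67 − (-0.4959)·1.3)/1.268 = 0.916.
Then σ = (x₂ − x₁)/(z₂ − z₁) = (1.3 − 0.67)/1.268 = 0.497.

μ = 0.916, σ = 0.497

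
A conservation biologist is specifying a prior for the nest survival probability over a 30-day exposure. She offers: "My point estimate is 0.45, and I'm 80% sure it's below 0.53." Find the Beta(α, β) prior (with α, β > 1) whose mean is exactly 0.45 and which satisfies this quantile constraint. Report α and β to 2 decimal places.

With mean 0.45 fixed, write α = 0.45s, β = 0.55s where s = α+β.
Need P(θ < 0.53) = 0.8 under Beta(0.45s, 0.55s). Normal approximation: (q−m)/√(m(1−m)/s) ≈ z_{0.8} = 0.842, so s ≈ 0.45·0.55·(0.842)²/(0.53−0.45)² = 27.4.
At s = 27.4: P(θ<0.53) ≈ 0.800. Adjusting to match 0.8 gives s ≈ 27.29.
So α = 0.45·27.29 ≈ 12.28, β = 0.55·27.29 ≈ 15.01.

α ≈ 12.28, β ≈ 15.01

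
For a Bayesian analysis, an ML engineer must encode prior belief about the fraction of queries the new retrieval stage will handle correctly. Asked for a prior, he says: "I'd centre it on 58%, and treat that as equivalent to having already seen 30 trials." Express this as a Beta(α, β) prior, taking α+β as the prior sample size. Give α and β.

Under the effective-sample-size interpretation, Beta(α, β) has prior mean α/(α+β) and prior sample size α+β.
So α+β = 30 and α/(α+β) = 0.58, giving α = 0.58·30 = 17.4 and β = 30 − 17.4 = 12.6.

α = 17.4, β = 12.6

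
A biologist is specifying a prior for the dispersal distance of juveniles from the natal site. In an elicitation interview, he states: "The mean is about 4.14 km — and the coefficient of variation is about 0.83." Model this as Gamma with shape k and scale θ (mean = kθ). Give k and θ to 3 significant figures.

k ≈ 1.45, θ ≈ 2.85

For Gamma(k, scale θ): mean = kθ, variance = kθ², so CV = 1/√k.
CV = 0.83, hence k = 1/CV² = 1.45.
Then θ = mean/k = 4.14/1.45 = 2.85.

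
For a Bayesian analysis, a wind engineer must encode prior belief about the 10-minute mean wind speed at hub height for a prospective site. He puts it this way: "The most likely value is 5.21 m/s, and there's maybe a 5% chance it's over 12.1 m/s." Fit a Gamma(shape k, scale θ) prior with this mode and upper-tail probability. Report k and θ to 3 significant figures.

k ≈ 4.86, θ ≈ 1.35

Gamma(k,θ) with k>1 has mode (k−1)θ, so θ = 5.21/(k−1).
Need P(X < 12.1) = 0.95 with θ tied to k this way. Start at k = 2, θ = 5.21: P(X<12.1) ≈ 0.674.
Too low — raise k to concentrate. Iterating converges to k ≈ 4.86.
Then θ = 5.21/(4.86−1) ≈ 1.35.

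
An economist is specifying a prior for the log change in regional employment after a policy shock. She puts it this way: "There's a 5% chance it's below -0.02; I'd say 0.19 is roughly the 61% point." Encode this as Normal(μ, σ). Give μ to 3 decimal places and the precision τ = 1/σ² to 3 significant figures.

The p-quantile of Normal(μ,σ) is μ + z_p·σ, with z_{0.05} = -1.645 and z_{0.61} = 0.2793.
Eliminate σ: μ = (z₂·x₁ − z₁·x₂)/(z₂ − z₁) = (0.2793·-0.02 − (-1.645)·0.19)/1.924 = 0.160.
Then σ = (x₂ − x₁)/(z₂ − z₁) = (0.19 − -0.02)/1.924 = 0.109.
Precision τ = 1/σ² = 1/0.1091² = 84.

μ = 0.160, τ = 84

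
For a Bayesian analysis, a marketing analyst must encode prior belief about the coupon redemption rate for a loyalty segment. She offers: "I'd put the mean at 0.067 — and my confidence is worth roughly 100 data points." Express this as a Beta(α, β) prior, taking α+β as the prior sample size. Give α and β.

α = 6.7, β = 93.3

Under the effective-sample-size interpretation, Beta(α, β) has prior mean α/(α+β) and prior sample size α+β.
So α+β = 100 and α/(α+β) = 0.067, giving α = 0.067·100 = 6.7 and β = 100 − 6.7 = 93.3.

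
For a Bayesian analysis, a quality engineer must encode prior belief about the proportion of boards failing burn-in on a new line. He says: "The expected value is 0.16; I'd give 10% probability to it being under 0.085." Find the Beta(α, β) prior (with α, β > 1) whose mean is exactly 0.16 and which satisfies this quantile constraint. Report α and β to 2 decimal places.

α ≈ 5.36, β ≈ 28.14

With mean 0.16 fixed, write α = 0.16s, β = 0.84s where s = α+β.
Need P(θ < 0.085) = 0.1 under Beta(0.16s, 0.84s). Normal approximation: (q−m)/√(m(1−m)/s) ≈ z_{0.1} = -1.28, so s ≈ 0.16·0.84·(-1.28)²/(0.085−0.16)² = 39.2.
At s = 39.2: P(θ<0.085) ≈ 0.080. Adjusting to match 0.1 gives s ≈ 33.50.
So α = 0.16·33.50 ≈ 5.36, β = 0.84·33.50 ≈ 28.14.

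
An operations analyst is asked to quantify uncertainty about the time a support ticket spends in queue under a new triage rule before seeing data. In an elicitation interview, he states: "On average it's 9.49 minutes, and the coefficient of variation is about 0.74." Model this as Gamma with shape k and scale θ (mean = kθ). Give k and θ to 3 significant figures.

k ≈ 1.83, θ ≈ 5.2

For Gamma(k, scale θ): mean = kθ, variance = kθ², so CV = 1/√k.
CV = 0.74, hence k = 1/CV² = 1.83.
Then θ = mean/k = 9.49/1.83 = 5.2.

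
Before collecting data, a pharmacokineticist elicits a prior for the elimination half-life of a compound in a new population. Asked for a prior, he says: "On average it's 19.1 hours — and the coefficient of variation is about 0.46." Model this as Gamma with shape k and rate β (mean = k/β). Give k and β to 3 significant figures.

k ≈ 4.73, β ≈ 0.247

For Gamma(k, rate β): mean = k/β, variance = k/β², so CV = 1/√k.
CV = 0.46, hence k = 1/CV² = 4.73.
Then β = k/mean = 4.73/19.1 = 0.247.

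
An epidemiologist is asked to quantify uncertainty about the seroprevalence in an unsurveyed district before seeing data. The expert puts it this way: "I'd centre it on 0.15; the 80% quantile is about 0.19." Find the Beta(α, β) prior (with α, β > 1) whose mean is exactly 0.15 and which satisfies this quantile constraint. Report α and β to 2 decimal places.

With mean 0.15 fixed, write α = 0.15s, β = 0.85s where s = α+β.
Need P(θ < 0.19) = 0.8 under Beta(0.15s, 0.85s). Normal approximation: (q−m)/√(m(1−m)/s) ≈ z_{0.8} = 0.842, so s ≈ 0.15·0.85·(0.842)²/(0.19−0.15)² = 56.4.
At s = 56.4: P(θ<0.19) ≈ 0.808. Adjusting to match 0.8 gives s ≈ 51.78.
So α = 0.15·51.78 ≈ 7.77, β = 0.85·51.78 ≈ 44.01.

α ≈ 7.77, β ≈ 44.01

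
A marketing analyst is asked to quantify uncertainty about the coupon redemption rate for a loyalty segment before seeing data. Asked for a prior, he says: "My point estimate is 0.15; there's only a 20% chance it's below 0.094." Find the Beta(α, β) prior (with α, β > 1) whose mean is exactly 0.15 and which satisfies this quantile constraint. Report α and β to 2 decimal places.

With mean 0.15 fixed, write α = 0.15s, β = 0.85s where s = α+β.
Need P(θ < 0.094) = 0.2 under Beta(0.15s, 0.85s). Normal approximation: (q−m)/√(m(1−m)/s) ≈ z_{0.2} = -0.842, so s ≈ 0.15·0.85·(-0.842)²/(0.094−0.15)² = 28.8.
At s = 28.8: P(θ<0.094) ≈ 0.206. Adjusting to match 0.2 gives s ≈ 29.84.
So α = 0.15·29.84 ≈ 4.48, β = 0.85·29.84 ≈ 25.37.

α ≈ 4.48, β ≈ 25.37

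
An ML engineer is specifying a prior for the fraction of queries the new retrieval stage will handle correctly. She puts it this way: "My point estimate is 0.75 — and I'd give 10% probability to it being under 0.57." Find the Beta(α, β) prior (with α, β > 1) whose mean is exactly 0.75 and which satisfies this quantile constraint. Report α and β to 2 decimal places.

With mean 0.75 fixed, write α = 0.75s, β = 0.25s where s = α+β.
Need P(θ < 0.57) = 0.1 under Beta(0.75s, 0.25s). Normal approximation: (q−m)/√(m(1−m)/s) ≈ z_{0.1} = -1.28, so s ≈ 0.75·0.25·(-1.28)²/(0.57−0.75)² = 9.5.
At s = 9.5: P(θ<0.57) ≈ 0.106. Adjusting to match 0.1 gives s ≈ 10.12.
So α = 0.75·10.12 ≈ 7.59, β = 0.25·10.12 ≈ 2.53.

α ≈ 7.59, β ≈ 2.53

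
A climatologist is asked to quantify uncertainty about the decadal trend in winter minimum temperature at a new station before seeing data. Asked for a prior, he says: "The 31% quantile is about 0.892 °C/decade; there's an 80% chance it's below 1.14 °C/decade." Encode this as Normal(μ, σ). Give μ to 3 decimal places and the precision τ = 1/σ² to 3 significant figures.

μ = 0.984, τ = 29.1

For Normal(μ,σ), the p-quantile is μ + z_p·σ. Here z_{0.31} = -0.4959, z_{0.8} = 0.8416.
So 0.892 = μ − 0.4959σ and 1.14 = μ + 0.8416σ.
Subtracting: σ = (1.14 − 0.892)/(0.8416 − (-0.4959)) = 0.185.
Then μ = 0.892 − (-0.4959)·0.185 = 0.984.
Precision τ = 1/σ² = 1/0.1854² = 29.1.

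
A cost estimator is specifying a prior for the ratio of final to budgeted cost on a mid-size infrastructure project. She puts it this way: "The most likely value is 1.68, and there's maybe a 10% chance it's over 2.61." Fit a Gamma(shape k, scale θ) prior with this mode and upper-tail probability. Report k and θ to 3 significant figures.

k ≈ 10.6, θ ≈ 0.174

Gamma(k,θ) with k>1 has mode (k−1)θ, so θ = 1.68/(k−1).
Need P(X < 2.61) = 0.9 with θ tied to k this way. Start at k = 2, θ = 1.68: P(X<2.61) ≈ 0.460.
Too low — raise k to concentrate. Iterating converges to k ≈ 10.6.
Then θ = 1.68/(10.6−1) ≈ 0.174.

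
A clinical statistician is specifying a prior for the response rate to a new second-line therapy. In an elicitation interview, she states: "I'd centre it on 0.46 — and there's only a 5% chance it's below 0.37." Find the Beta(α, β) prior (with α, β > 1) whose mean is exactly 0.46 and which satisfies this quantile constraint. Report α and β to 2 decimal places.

α ≈ 37.29, β ≈ 43.78

With mean 0.46 fixed, write α = 0.46s, β = 0.54s where s = α+β.
Need P(θ < 0.37) = 0.05 under Beta(0.46s, 0.54s). Normal approximation: (q−m)/√(m(1−m)/s) ≈ z_{0.05} = -1.64, so s ≈ 0.46·0.54·(-1.64)²/(0.37−0.46)² = 83.0.
At s = 83.0: P(θ<0.37) ≈ 0.048. Adjusting to match 0.05 gives s ≈ 81.07.
So α = 0.46·81.07 ≈ 37.29, β = 0.54·81.07 ≈ 43.78.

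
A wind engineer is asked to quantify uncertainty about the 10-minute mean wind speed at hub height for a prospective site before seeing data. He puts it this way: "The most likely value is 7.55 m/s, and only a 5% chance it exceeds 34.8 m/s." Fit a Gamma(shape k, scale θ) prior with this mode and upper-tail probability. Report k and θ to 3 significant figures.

k ≈ 2.04, θ ≈ 7.22

Gamma(k,θ) with k>1 has mode (k−1)θ, so θ = 7.55/(k−1).
Need P(X < 34.8) = 0.95 with θ tied to k this way. Start at k = 2, θ = 7.55: P(X<34.8) ≈ 0.944.
Too low — raise k to concentrate. Iterating converges to k ≈ 2.04.
Then θ = 7.55/(2.04−1) ≈ 7.22.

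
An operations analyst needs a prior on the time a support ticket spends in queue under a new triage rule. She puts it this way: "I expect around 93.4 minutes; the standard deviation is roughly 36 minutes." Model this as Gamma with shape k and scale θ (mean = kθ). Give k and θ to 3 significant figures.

k ≈ 6.73, θ ≈ 13.9

For Gamma(k, scale θ): mean = kθ, variance = kθ², so CV = 1/√k.
CV = SD/mean = 36/93.4 = 0.3854, hence k = 1/CV² = 6.73.
Then θ = mean/k = 93.4/6.73 = 13.9.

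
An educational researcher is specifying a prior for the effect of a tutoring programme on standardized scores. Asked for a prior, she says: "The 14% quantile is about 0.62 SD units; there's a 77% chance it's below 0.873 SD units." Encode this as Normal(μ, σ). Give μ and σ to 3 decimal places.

The p-quantile of Normal(μ,σ) is μ + z_p·σ, with z_{0.14} = -1.08 and z_{0.77} = 0.7388.
Eliminate σ: μ = (z₂·x₁ − z₁·x₂)/(z₂ − z₁) = (0.7388·0.62 − (-1.08)·0.873)/1.819 = 0.770.
Then σ = (x₂ − x₁)/(z₂ − z₁) = (0.873 − 0.62)/1.819 = 0.139.

μ = 0.770, σ = 0.139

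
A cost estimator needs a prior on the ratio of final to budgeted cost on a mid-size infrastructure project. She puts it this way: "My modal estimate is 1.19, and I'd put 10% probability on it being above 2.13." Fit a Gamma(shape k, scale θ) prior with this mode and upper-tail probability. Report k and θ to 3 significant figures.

Gamma(k,θ) with k>1 has mode (k−1)θ, so θ = 1.19/(k−1).
Need P(X < 2.13) = 0.9 with θ tied to k this way. Start at k = 2, θ = 1.19: P(X<2.13) ≈ 0.534.
Too low — raise k to concentrate. Iterating converges to k ≈ 6.62.
Then θ = 1.19/(6.62−1) ≈ 0.212.

k ≈ 6.62, θ ≈ 0.212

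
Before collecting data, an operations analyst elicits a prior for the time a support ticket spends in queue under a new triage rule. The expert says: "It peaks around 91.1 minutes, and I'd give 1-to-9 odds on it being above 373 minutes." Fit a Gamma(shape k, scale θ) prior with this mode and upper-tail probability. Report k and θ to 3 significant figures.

k ≈ 1.92, θ ≈ 98.9

Gamma(k,θ) with k>1 has mode (k−1)θ, so θ = 91.1/(k−1).
Need P(X < 373) = 0.9 with θ tied to k this way. Start at k = 2, θ = 91.1: P(X<373) ≈ 0.915.
Too high — lower k to spread out. Iterating converges to k ≈ 1.92.
Then θ = 91.1/(1.92−1) ≈ 98.9.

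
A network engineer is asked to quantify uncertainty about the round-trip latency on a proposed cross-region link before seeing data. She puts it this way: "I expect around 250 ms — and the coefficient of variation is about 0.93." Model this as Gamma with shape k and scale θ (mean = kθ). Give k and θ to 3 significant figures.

For Gamma(k, scale θ): mean = kθ, variance = kθ², so CV = 1/√k.
CV = 0.93, hence k = 1/CV² = 1.16.
Then θ = mean/k = 250/1.16 = 216.

k ≈ 1.16, θ ≈ 216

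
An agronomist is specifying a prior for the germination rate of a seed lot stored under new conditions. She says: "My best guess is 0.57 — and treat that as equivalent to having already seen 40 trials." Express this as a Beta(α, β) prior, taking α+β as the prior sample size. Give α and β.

α = 22.8, β = 17.2

Under the effective-sample-size interpretation, Beta(α, β) has prior mean α/(α+β) and prior sample size α+β.
So α+β = 40 and α/(α+β) = 0.57, giving α = 0.57·40 = 22.8 and β = 40 − 22.8 = 17.2.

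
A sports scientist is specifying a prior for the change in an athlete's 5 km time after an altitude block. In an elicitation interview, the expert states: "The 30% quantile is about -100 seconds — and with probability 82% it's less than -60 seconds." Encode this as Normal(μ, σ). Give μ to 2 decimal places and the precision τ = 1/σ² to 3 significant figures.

For Normal(μ,σ), the p-quantile is μ + z_p·σ. Here z_{0.3} = -0.5244, z_{0.82} = 0.9154.
So -100 = μ − 0.5244σ and -60 = μ + 0.9154σ.
Subtracting: σ = (-60 − -100)/(0.9154 − (-0.5244)) = 27.78.
Then μ = -100 − (-0.5244)·27.78 = -85.43.
Precision τ = 1/σ² = 1/27.78² = 0.0013.

μ = -85.43, τ = 0.0013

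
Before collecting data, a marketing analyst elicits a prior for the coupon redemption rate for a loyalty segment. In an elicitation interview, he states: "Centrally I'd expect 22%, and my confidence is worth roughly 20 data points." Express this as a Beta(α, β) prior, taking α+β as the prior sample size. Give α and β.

Under the effective-sample-size interpretation, Beta(α, β) has prior mean α/(α+β) and prior sample size α+β.
So α+β = 20 and α/(α+β) = 0.22, giving α = 0.22·20 = 4.4 and β = 20 − 4.4 = 15.6.

α = 4.4, β = 15.6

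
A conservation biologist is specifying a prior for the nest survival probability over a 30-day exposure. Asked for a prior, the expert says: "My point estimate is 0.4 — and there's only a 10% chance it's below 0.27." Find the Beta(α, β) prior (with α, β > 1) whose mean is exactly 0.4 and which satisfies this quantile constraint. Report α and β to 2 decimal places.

With mean 0.4 fixed, write α = 0.4s, β = 0.6s where s = α+β.
Need P(θ < 0.27) = 0.1 under Beta(0.4s, 0.6s). Normal approximation: (q−m)/√(m(1−m)/s) ≈ z_{0.1} = -1.28, so s ≈ 0.4·0.6·(-1.28)²/(0.27−0.4)² = 23.3.
At s = 23.3: P(θ<0.27) ≈ 0.094. Adjusting to match 0.1 gives s ≈ 22.21.
So α = 0.4·22.21 ≈ 8.88, β = 0.6·22.21 ≈ 13.33.

α ≈ 8.88, β ≈ 13.33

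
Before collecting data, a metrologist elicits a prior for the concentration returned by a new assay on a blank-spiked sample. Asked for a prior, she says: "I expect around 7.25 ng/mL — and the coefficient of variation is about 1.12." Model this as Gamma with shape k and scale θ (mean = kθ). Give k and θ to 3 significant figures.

k ≈ 0.797, θ ≈ 9.09

For Gamma(k, scale θ): mean = kθ, variance = kθ², so CV = 1/√k.
CV = 1.12, hence k = 1/CV² = 0.797.
Then θ = mean/k = 7.25/0.797 = 9.09.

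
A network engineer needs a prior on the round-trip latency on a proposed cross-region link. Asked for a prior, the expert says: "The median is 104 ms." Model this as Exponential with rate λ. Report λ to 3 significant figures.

λ ≈ 0.00666

Exponential median = ln 2 / λ, so λ = ln 2 / 104.0 = 0.00666.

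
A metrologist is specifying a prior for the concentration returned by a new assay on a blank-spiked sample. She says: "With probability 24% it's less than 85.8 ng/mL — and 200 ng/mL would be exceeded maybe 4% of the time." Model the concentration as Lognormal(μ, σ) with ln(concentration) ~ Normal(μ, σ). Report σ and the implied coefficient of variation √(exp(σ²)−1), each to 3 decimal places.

σ ≈ 0.344, CV ≈ 0.355

If T ~ Lognormal(μ,σ) then ln T ~ Normal(μ,σ), so the p-quantile of ln T is μ + z_p·σ.
ln(85.8) = 4.452 and ln(200) = 5.298; z_{0.24} = -0.7063, z_{0.96} = 1.751.
σ = (5.298 − 4.452)/(1.751 − (-0.7063)) = 0.344.
μ = 4.452 − (-0.7063)·0.344 = 4.695.
CV = √(exp(σ²)−1) = √(exp(0.1186)−1) = 0.355.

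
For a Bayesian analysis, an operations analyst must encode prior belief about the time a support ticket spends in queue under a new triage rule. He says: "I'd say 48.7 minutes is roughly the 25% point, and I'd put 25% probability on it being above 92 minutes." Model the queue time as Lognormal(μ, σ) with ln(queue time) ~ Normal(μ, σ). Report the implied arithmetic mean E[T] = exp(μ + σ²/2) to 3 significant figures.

E[T] ≈ 74.8 minutes

If T ~ Lognormal(μ,σ) then ln T ~ Normal(μ,σ), so the p-quantile of ln T is μ + z_p·σ.
ln(48.7) = 3.886 and ln(92) = 4.522; z_{0.25} = -0.6745, z_{0.75} = 0.6745.
σ = (4.522 − 3.886)/(0.6745 − (-0.6745)) = 0.472.
μ = 3.886 − (-0.6745)·0.472 = 4.204.
E[T] = exp(μ + σ²/2) = exp(4.204 + 0.1112) = 74.8 minutes.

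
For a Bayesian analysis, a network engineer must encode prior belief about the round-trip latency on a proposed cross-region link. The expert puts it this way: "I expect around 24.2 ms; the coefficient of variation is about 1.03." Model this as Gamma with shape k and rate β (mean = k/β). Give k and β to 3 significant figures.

k ≈ 0.943, β ≈ 0.039

For Gamma(k, rate β): mean = k/β, variance = k/β², so CV = 1/√k.
CV = 1.03, hence k = 1/CV² = 0.943.
Then β = k/mean = 0.943/24.2 = 0.039.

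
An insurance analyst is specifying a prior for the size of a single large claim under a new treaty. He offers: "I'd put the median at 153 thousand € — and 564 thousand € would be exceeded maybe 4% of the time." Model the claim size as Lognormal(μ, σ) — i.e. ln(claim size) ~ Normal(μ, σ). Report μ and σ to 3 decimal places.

If T ~ Lognormal(μ,σ) then ln T ~ Normal(μ,σ), so the p-quantile of ln T is μ + z_p·σ.
ln(153) = 5.03 and ln(564) = 6.335; z_{0.5} = 0, z_{0.96} = 1.751.
σ = (6.335 − 5.03)/(1.751 − (0)) = 0.745.
μ = 5.03 − (0)·0.745 = 5.030.

μ ≈ 5.030, σ ≈ 0.745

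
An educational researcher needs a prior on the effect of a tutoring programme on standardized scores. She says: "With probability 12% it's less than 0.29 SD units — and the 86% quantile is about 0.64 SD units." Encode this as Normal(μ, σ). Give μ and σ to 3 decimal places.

μ = 0.472, σ = 0.155

For Normal(μ,σ), the p-quantile is μ + z_p·σ. Here z_{0.12} = -1.175, z_{0.86} = 1.08.
So 0.29 = μ − 1.175σ and 0.64 = μ + 1.08σ.
Subtracting: σ = (0.64 − 0.29)/(1.08 − (-1.175)) = 0.155.
Then μ = 0.29 − (-1.175)·0.155 = 0.472.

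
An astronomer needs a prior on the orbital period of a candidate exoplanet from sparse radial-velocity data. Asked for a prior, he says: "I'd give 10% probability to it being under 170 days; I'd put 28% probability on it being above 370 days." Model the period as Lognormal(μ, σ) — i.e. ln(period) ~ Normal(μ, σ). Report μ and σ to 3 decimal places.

If T ~ Lognormal(μ,σ) then ln T ~ Normal(μ,σ), so the p-quantile of ln T is μ + z_p·σ.
ln(170) = 5.136 and ln(370) = 5.914; z_{0.1} = -1.282, z_{0.72} = 0.5828.
σ = (5.914 − 5.136)/(0.5828 − (-1.282)) = 0.417.
μ = 5.136 − (-1.282)·0.417 = 5.670.

μ ≈ 5.670, σ ≈ 0.417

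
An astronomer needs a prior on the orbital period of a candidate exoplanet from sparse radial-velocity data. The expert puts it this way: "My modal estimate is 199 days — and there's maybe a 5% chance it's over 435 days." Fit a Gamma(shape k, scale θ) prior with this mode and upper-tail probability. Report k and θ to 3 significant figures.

k ≈ 5.5, θ ≈ 44.2

Gamma(k,θ) with k>1 has mode (k−1)θ, so θ = 199/(k−1).
Need P(X < 435) = 0.95 with θ tied to k this way. Start at k = 2, θ = 199: P(X<435) ≈ 0.642.
Too low — raise k to concentrate. Iterating converges to k ≈ 5.5.
Then θ = 199/(5.5−1) ≈ 44.2.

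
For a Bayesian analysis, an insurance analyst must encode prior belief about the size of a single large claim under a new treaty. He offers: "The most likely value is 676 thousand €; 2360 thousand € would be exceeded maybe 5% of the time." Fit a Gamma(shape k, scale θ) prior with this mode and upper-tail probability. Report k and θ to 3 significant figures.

k ≈ 2.65, θ ≈ 409

Gamma(k,θ) with k>1 has mode (k−1)θ, so θ = 676/(k−1).
Need P(X < 2360) = 0.95 with θ tied to k this way. Start at k = 2, θ = 676: P(X<2360) ≈ 0.863.
Too low — raise k to concentrate. Iterating converges to k ≈ 2.65.
Then θ = 676/(2.65−1) ≈ 409.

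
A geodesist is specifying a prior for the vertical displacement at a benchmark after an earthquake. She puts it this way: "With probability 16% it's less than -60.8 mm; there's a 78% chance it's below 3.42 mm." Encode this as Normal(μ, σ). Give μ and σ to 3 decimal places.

μ = -24.650, σ = 36.351

The p-quantile of Normal(μ,σ) is μ + z_p·σ, with z_{0.16} = -0.9945 and z_{0.78} = 0.7722.
Eliminate σ: μ = (z₂·x₁ − z₁·x₂)/(z₂ − z₁) = (0.7722·-60.8 − (-0.9945)·3.42)/1.767 = -24.650.
Then σ = (x₂ − x₁)/(z₂ − z₁) = (3.42 − -60.8)/1.767 = 36.351.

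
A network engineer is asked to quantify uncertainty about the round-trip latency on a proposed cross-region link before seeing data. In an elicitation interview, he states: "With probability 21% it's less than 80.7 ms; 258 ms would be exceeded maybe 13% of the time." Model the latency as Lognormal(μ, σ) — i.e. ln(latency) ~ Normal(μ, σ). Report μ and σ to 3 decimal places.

If T ~ Lognormal(μ,σ) then ln T ~ Normal(μ,σ), so the p-quantile of ln T is μ + z_p·σ.
ln(80.7) = 4.391 and ln(258) = 5.553; z_{0.21} = -0.8064, z_{0.87} = 1.126.
σ = (5.553 − 4.391)/(1.126 − (-0.8064)) = 0.601.
μ = 4.391 − (-0.8064)·0.601 = 4.876.

μ ≈ 4.876, σ ≈ 0.601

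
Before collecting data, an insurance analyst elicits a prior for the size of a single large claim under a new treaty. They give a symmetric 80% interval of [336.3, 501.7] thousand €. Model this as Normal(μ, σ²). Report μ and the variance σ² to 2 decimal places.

μ = 419.00, σ² = 4164.27

A symmetric 80% interval runs μ ± z·σ with z = 1.282.
Half-width = 82.7, so σ = 82.7/1.282 = 64.531 and σ² = 4164.27.
μ is the interval midpoint, 419.00.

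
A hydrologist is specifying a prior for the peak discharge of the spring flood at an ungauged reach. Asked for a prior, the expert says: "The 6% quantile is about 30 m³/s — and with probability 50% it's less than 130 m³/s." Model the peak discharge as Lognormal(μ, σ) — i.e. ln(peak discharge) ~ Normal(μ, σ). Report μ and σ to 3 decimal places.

If T ~ Lognormal(μ,σ) then ln T ~ Normal(μ,σ), so the p-quantile of ln T is μ + z_p·σ.
ln(30) = 3.401 and ln(130) = 4.868; z_{0.06} = -1.555, z_{0.5} = 0.
σ = (4.868 − 3.401)/(0 − (-1.555)) = 0.943.
μ = 3.401 − (-1.555)·0.943 = 4.868.

μ ≈ 4.868, σ ≈ 0.943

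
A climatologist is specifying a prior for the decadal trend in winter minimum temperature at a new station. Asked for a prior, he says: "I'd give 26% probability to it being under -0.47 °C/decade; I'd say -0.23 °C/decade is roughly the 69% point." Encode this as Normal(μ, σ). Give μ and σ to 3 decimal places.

For Normal(μ,σ), the p-quantile is μ + z_p·σ. Here z_{0.26} = -0.6433, z_{0.69} = 0.4959.
So -0.47 = μ − 0.6433σ and -0.23 = μ + 0.4959σ.
Subtracting: σ = (-0.23 − -0.47)/(0.4959 − (-0.6433)) = 0.211.
Then μ = -0.47 − (-0.6433)·0.211 = -0.334.

μ = -0.334, σ = 0.211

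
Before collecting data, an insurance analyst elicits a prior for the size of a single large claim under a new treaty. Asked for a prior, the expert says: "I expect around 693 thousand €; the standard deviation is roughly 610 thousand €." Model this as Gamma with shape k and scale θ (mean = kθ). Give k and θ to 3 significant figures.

k ≈ 1.29, θ ≈ 537

For Gamma(k, scale θ): mean = kθ, variance = kθ², so CV = 1/√k.
CV = SD/mean = 610/693 = 0.8802, hence k = 1/CV² = 1.29.
Then θ = mean/k = 693/1.29 = 537.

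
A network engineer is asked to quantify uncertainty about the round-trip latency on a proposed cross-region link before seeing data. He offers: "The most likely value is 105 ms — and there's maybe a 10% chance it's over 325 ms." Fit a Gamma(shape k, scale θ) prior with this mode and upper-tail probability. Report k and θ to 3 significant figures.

Gamma(k,θ) with k>1 has mode (k−1)θ, so θ = 105/(k−1).
Need P(X < 325) = 0.9 with θ tied to k this way. Start at k = 2, θ = 105: P(X<325) ≈ 0.815.
Too low — raise k to concentrate. Iterating converges to k ≈ 2.49.
Then θ = 105/(2.49−1) ≈ 70.7.

k ≈ 2.49, θ ≈ 70.7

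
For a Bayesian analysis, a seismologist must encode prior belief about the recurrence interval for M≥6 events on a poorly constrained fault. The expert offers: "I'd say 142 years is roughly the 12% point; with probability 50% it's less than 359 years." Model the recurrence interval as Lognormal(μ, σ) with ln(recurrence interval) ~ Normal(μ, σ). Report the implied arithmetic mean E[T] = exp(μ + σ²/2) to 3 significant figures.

If T ~ Lognormal(μ,σ) then ln T ~ Normal(μ,σ), so the p-quantile of ln T is μ + z_p·σ.
ln(142) = 4.956 and ln(359) = 5.883; z_{0.12} = -1.175, z_{0.5} = 0.
σ = (5.883 − 4.956)/(0 − (-1.175)) = 0.789.
μ = 4.956 − (-1.175)·0.789 = 5.883.
E[T] = exp(μ + σ²/2) = exp(5.883 + 0.3115) = 490 years.

E[T] ≈ 490 years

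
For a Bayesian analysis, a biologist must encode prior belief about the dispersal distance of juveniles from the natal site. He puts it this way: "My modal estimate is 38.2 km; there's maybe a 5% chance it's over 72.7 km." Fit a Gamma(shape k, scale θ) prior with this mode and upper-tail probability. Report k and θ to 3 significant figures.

k ≈ 7.71, θ ≈ 5.69

Gamma(k,θ) with k>1 has mode (k−1)θ, so θ = 38.2/(k−1).
Need P(X < 72.7) = 0.95 with θ tied to k this way. Start at k = 2, θ = 38.2: P(X<72.7) ≈ 0.567.
Too low — raise k to concentrate. Iterating converges to k ≈ 7.71.
Then θ = 38.2/(7.71−1) ≈ 5.69.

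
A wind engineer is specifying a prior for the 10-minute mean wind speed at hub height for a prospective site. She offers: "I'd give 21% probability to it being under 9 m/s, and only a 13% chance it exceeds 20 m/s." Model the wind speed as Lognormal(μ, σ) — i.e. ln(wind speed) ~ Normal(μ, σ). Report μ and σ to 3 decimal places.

μ ≈ 2.530, σ ≈ 0.413

If T ~ Lognormal(μ,σ) then ln T ~ Normal(μ,σ), so the p-quantile of ln T is μ + z_p·σ.
ln(9) = 2.197 and ln(20) = 2.996; z_{0.21} = -0.8064, z_{0.87} = 1.126.
σ = (2.996 − 2.197)/(1.126 − (-0.8064)) = 0.413.
μ = 2.197 − (-0.8064)·0.413 = 2.530.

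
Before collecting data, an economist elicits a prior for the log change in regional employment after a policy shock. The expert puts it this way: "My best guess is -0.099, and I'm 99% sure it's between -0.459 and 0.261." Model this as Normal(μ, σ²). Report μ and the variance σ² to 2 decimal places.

μ = -0.10, σ² = 0.02

A symmetric 99% interval runs μ ± z·σ with z = 2.576.
Half-width = 0.36, so σ = 0.36/2.576 = 0.140 and σ² = 0.02.
μ is the stated best guess, -0.10.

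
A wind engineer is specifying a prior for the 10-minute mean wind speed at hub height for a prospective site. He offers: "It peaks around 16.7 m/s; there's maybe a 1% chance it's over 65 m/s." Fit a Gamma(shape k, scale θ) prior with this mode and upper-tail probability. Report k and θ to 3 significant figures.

k ≈ 3.28, θ ≈ 7.32

Gamma(k,θ) with k>1 has mode (k−1)θ, so θ = 16.7/(k−1).
Need P(X < 65) = 0.99 with θ tied to k this way. Start at k = 2, θ = 16.7: P(X<65) ≈ 0.900.
Too low — raise k to concentrate. Iterating converges to k ≈ 3.28.
Then θ = 16.7/(3.28−1) ≈ 7.32.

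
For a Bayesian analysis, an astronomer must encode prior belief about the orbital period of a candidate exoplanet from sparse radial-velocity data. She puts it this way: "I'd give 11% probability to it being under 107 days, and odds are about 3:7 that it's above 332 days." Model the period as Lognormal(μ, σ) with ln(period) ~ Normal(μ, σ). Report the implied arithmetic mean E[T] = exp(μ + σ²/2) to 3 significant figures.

If T ~ Lognormal(μ,σ) then ln T ~ Normal(μ,σ), so the p-quantile of ln T is μ + z_p·σ.
ln(107) = 4.673 and ln(332) = 5.805; z_{0.11} = -1.227, z_{0.7} = 0.5244.
σ = (5.805 − 4.673)/(0.5244 − (-1.227)) = 0.647.
μ = 4.673 − (-1.227)·0.647 = 5.466.
E[T] = exp(μ + σ²/2) = exp(5.466 + 0.2091) = 292 days.

E[T] ≈ 292 days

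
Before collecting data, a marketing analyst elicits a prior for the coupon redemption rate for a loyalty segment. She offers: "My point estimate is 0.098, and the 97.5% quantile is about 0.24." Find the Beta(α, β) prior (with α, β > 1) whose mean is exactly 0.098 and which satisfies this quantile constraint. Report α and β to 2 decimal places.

With mean 0.098 fixed, write α = 0.098s, β = 0.902s where s = α+β.
Need P(θ < 0.24) = 0.975 under Beta(0.098s, 0.902s). Normal approximation: (q−m)/√(m(1−m)/s) ≈ z_{0.975} = 1.96, so s ≈ 0.098·0.902·(1.96)²/(0.24−0.098)² = 16.8.
At s = 16.8: P(θ<0.24) ≈ 0.954. Adjusting to match 0.975 gives s ≈ 24.52.
So α = 0.098·24.52 ≈ 2.40, β = 0.902·24.52 ≈ 22.12.

α ≈ 2.40, β ≈ 22.12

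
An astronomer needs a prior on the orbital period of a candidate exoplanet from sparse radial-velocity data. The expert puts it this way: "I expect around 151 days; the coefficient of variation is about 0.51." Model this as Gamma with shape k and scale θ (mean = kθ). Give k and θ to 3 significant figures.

For Gamma(k, scale θ): mean = kθ, variance = kθ², so CV = 1/√k.
CV = 0.51, hence k = 1/CV² = 3.84.
Then θ = mean/k = 151/3.84 = 39.3.

k ≈ 3.84, θ ≈ 39.3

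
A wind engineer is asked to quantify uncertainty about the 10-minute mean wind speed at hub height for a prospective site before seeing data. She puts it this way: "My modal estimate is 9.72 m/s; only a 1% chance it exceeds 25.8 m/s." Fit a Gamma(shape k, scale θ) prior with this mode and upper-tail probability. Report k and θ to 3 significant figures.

Gamma(k,θ) with k>1 has mode (k−1)θ, so θ = 9.72/(k−1).
Need P(X < 25.8) = 0.99 with θ tied to k this way. Start at k = 2, θ = 9.72: P(X<25.8) ≈ 0.743.
Too low — raise k to concentrate. Iterating converges to k ≈ 5.86.
Then θ = 9.72/(5.86−1) ≈ 2.

k ≈ 5.86, θ ≈ 2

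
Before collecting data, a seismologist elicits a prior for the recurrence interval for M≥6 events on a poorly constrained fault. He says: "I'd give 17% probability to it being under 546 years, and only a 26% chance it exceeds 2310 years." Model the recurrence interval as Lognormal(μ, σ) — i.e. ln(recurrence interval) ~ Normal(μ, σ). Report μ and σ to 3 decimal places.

μ ≈ 7.164, σ ≈ 0.903

If T ~ Lognormal(μ,σ) then ln T ~ Normal(μ,σ), so the p-quantile of ln T is μ + z_p·σ.
ln(546) = 6.303 and ln(2310) = 7.745; z_{0.17} = -0.9542, z_{0.74} = 0.6433.
σ = (7.745 − 6.303)/(0.6433 − (-0.9542)) = 0.903.
μ = 6.303 − (-0.9542)·0.903 = 7.164.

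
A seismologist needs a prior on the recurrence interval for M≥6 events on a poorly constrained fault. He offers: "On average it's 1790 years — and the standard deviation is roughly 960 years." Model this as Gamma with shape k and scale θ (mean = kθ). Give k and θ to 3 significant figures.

For Gamma(k, scale θ): mean = kθ, variance = kθ², so CV = 1/√k.
CV = SD/mean = 960/1790 = 0.5363, hence k = 1/CV² = 3.48.
Then θ = mean/k = 1790/3.48 = 515.

k ≈ 3.48, θ ≈ 515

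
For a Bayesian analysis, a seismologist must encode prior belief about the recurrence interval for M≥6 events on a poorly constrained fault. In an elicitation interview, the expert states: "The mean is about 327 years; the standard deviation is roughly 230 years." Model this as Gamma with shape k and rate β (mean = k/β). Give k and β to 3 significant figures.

For Gamma(k, rate β): mean = k/β, variance = k/β², so CV = 1/√k.
CV = SD/mean = 230/327 = 0.7034, hence k = 1/CV² = 2.02.
Then β = k/mean = 2.02/327 = 0.00618.

k ≈ 2.02, β ≈ 0.00618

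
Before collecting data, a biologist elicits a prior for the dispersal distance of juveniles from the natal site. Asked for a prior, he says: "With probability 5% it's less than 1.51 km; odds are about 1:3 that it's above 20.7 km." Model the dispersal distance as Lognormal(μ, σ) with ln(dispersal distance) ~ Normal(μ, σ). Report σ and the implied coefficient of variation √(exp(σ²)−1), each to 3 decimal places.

σ ≈ 1.129, CV ≈ 1.605

If T ~ Lognormal(μ,σ) then ln T ~ Normal(μ,σ), so the p-quantile of ln T is μ + z_p·σ.
ln(1.51) = 0.4121 and ln(20.7) = 3.03; z_{0.05} = -1.645, z_{0.75} = 0.6745.
σ = (3.03 − 0.4121)/(0.6745 − (-1.645)) = 1.129.
μ = 0.4121 − (-1.645)·1.129 = 2.269.
CV = √(exp(σ²)−1) = √(exp(1.2741)−1) = 1.605.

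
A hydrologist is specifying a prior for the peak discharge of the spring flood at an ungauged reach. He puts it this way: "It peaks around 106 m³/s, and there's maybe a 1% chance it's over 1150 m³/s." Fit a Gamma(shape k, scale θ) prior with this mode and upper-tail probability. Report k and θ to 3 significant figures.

Gamma(k,θ) with k>1 has mode (k−1)θ, so θ = 106/(k−1).
Need P(X < 1150) = 0.99 with θ tied to k this way. Start at k = 2, θ = 106: P(X<1150) ≈ 1.000.
Too high — lower k to spread out. Iterating converges to k ≈ 1.53.
Then θ = 106/(1.53−1) ≈ 201.

k ≈ 1.53, θ ≈ 201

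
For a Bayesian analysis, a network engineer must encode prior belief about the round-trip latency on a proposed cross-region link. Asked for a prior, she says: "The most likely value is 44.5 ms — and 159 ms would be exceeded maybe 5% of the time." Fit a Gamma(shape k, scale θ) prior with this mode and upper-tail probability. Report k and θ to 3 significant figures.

k ≈ 2.59, θ ≈ 28

Gamma(k,θ) with k>1 has mode (k−1)θ, so θ = 44.5/(k−1).
Need P(X < 159) = 0.95 with θ tied to k this way. Start at k = 2, θ = 44.5: P(X<159) ≈ 0.872.
Too low — raise k to concentrate. Iterating converges to k ≈ 2.59.
Then θ = 44.5/(2.59−1) ≈ 28.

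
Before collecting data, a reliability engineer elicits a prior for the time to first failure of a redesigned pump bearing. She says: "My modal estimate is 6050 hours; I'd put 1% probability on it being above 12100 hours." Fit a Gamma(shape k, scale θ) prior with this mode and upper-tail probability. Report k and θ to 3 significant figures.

k ≈ 11.2, θ ≈ 592

Gamma(k,θ) with k>1 has mode (k−1)θ, so θ = 6050/(k−1).
Need P(X < 12100) = 0.99 with θ tied to k this way. Start at k = 2, θ = 6050: P(X<12100) ≈ 0.594.
Too low — raise k to concentrate. Iterating converges to k ≈ 11.2.
Then θ = 6050/(11.2−1) ≈ 592.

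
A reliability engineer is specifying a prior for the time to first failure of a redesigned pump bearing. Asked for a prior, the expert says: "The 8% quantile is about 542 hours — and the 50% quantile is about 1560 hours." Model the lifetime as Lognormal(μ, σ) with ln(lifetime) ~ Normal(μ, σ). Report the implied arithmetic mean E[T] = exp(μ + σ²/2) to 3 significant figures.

If T ~ Lognormal(μ,σ) then ln T ~ Normal(μ,σ), so the p-quantile of ln T is μ + z_p·σ.
ln(542) = 6.295 and ln(1560) = 7.352; z_{0.08} = -1.405, z_{0.5} = 0.
σ = (7.352 − 6.295)/(0 − (-1.405)) = 0.752.
μ = 6.295 − (-1.405)·0.752 = 7.352.
E[T] = exp(μ + σ²/2) = exp(7.352 + 0.2831) = 2070 hours.

E[T] ≈ 2070 hours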